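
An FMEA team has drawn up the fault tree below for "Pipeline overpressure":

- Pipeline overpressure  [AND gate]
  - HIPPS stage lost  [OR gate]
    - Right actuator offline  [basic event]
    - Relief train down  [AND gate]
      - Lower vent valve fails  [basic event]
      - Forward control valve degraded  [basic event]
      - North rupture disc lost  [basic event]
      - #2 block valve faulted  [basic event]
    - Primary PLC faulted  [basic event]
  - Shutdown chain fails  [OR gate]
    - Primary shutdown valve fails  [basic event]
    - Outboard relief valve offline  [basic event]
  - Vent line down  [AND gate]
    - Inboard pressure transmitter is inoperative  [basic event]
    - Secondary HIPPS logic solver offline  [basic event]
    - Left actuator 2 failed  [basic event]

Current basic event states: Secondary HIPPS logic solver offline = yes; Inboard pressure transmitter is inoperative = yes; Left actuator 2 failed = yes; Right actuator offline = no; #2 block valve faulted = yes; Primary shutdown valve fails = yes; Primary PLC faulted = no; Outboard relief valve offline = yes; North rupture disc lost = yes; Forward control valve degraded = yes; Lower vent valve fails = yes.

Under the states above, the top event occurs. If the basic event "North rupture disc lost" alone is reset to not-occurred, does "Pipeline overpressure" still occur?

No

Counterfactual: set "North rupture disc lost" to not occurred.
Relief train down [AND]: Lower vent valve fails=occurs, Forward control valve degraded=occurs, North rupture disc lost=not, #2 block valve faulted=occurs → not all inputs occur → does not occur.
HIPPS stage lost [OR]: Right actuator offline=not, Relief train down=not, Primary PLC faulted=not → no input occurs → does not occur.
Shutdown chain fails [OR]: Primary shutdown valve fails=occurs, Outboard relief valve offline=occurs → at least one input occurs → occurs.
Vent line down [AND]: Inboard pressure transmitter is inoperative=occurs, Secondary HIPPS logic solver offline=occurs, Left actuator 2 failed=occurs → all inputs occur → occurs.
Pipeline overpressure [AND]: HIPPS stage lost=not, Shutdown chain fails=occurs, Vent line down=occurs → not all inputs occur → does not occur.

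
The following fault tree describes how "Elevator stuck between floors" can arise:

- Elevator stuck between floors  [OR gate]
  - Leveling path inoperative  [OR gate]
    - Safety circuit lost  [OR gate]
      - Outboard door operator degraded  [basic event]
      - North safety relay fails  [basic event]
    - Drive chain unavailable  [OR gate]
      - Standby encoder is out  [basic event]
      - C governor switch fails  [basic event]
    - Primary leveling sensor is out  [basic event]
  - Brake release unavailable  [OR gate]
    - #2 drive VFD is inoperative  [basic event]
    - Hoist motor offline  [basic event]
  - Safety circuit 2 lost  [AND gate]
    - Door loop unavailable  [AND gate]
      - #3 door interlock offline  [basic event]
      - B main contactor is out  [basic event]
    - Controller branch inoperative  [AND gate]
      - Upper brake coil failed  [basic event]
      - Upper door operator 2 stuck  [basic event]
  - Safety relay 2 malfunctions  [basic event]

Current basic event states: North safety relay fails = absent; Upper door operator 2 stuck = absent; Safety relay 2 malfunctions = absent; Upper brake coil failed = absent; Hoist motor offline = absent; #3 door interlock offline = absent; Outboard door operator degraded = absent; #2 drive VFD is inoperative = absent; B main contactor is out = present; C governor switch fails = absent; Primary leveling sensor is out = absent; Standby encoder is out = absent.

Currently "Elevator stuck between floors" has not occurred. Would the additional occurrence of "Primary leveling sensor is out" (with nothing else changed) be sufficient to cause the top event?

Yes

Counterfactual: set "Primary leveling sensor is out" to occurred.
Safety circuit lost [OR]: Outboard door operator degraded=not, North safety relay fails=not → no input occurs → does not occur.
Drive chain unavailable [OR]: Standby encoder is out=not, C governor switch fails=not → no input occurs → does not occur.
Leveling path inoperative [OR]: Safety circuit lost=not, Drive chain unavailable=not, Primary leveling sensor is out=occurs → at least one input occurs → occurs.
Brake release unavailable [OR]: #2 drive VFD is inoperative=not, Hoist motor offline=not → no input occurs → does not occur.
Door loop unavailable [AND]: #3 door interlock offline=not, B main contactor is out=occurs → not all inputs occur → does not occur.
Controller branch inoperative [AND]: Upper brake coil failed=not, Upper door operator 2 stuck=not → not all inputs occur → does not occur.
Safety circuit 2 lost [AND]: Door loop unavailable=not, Controller branch inoperative=not → not all inputs occur → does not occur.
Elevator stuck between floors [OR]: Leveling path inoperative=occurs, Brake release unavailable=not, Safety circuit 2 lost=not, Safety relay 2 malfunctions=not → at least one input occurs → occurs.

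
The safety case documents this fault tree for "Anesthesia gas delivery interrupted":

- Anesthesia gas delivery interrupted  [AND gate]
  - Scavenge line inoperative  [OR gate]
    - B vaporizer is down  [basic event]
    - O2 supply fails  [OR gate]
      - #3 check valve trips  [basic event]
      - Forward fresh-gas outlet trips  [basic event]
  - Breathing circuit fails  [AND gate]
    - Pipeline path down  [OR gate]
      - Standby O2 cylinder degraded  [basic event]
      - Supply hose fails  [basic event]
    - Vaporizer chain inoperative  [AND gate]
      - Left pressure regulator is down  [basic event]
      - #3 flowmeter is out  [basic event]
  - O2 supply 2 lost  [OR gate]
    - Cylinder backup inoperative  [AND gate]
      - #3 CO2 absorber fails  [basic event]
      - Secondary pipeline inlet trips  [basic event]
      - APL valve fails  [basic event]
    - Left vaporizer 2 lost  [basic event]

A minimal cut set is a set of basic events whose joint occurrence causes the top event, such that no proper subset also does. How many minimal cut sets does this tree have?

O2 supply fails [OR]: union of children's cut sets → 2 cut set(s).
Scavenge line inoperative [OR]: union of children's cut sets → 3 cut set(s).
Pipeline path down [OR]: union of children's cut sets → 2 cut set(s).
Vaporizer chain inoperative [AND]: one cut set from each child combined → 1 × 1 = 1 cut set(s).
Breathing circuit fails [AND]: one cut set from each child combined → 2 × 1 = 2 cut set(s).
Cylinder backup inoperative [AND]: one cut set from each child combined → 1 × 1 × 1 = 1 cut set(s).
O2 supply 2 lost [OR]: union of children's cut sets → 2 cut set(s).
Anesthesia gas delivery interrupted [AND]: one cut set from each child combined → 3 × 2 × 2 = 12 cut set(s).

12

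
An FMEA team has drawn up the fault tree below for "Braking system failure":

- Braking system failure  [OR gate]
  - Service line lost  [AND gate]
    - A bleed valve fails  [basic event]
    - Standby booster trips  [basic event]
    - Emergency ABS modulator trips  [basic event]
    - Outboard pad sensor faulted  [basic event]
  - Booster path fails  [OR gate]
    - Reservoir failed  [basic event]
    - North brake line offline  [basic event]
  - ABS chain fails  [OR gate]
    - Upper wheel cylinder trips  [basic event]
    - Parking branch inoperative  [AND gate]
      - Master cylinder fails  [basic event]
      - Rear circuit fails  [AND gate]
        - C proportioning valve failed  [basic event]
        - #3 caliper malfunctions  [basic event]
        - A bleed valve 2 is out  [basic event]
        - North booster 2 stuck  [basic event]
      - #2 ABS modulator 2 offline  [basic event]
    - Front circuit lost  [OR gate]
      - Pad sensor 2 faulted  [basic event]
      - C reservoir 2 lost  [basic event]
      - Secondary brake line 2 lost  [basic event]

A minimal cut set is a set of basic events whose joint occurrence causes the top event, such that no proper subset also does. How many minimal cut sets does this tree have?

8

Service line lost [AND]: one cut set from each child combined → 1 × 1 × 1 × 1 = 1 cut set(s).
Booster path fails [OR]: union of children's cut sets → 2 cut set(s).
Rear circuit fails [AND]: one cut set from each child combined → 1 × 1 × 1 × 1 = 1 cut set(s).
Parking branch inoperative [AND]: one cut set from each child combined → 1 × 1 × 1 = 1 cut set(s).
Front circuit lost [OR]: union of children's cut sets → 3 cut set(s).
ABS chain fails [OR]: union of children's cut sets → 5 cut set(s).
Braking system failure [OR]: union of children's cut sets → 8 cut set(s).
Minimal cut sets: {A bleed valve fails, Emergency ABS modulator trips, Outboard pad sensor faulted, Standby booster trips}; {Reservoir failed}; {North brake line offline}; {Upper wheel cylinder trips}; {#2 ABS modulator 2 offline, #3 caliper malfunctions, A bleed valve 2 is out, C proportioning valve failed, Master cylinder fails, North booster 2 stuck}; {Pad sensor 2 faulted}; {C reservoir 2 lost}; {Secondary brake line 2 lost}.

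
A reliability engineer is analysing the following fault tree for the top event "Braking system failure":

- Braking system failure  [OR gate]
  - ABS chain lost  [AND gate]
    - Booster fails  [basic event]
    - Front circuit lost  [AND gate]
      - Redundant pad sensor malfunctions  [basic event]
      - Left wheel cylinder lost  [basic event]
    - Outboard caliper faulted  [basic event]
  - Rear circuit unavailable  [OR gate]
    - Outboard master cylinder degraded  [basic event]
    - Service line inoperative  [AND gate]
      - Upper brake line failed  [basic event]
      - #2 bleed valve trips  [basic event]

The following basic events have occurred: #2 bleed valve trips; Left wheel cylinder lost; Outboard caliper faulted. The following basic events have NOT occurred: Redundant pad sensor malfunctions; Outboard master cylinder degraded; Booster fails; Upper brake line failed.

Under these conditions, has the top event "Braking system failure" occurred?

Front circuit lost [AND]: Redundant pad sensor malfunctions=not, Left wheel cylinder lost=occurs → not all inputs occur → does not occur.
ABS chain lost [AND]: Booster fails=not, Front circuit lost=not, Outboard caliper faulted=occurs → not all inputs occur → does not occur.
Service line inoperative [AND]: Upper brake line failed=not, #2 bleed valve trips=occurs → not all inputs occur → does not occur.
Rear circuit unavailable [OR]: Outboard master cylinder degraded=not, Service line inoperative=not → no input occurs → does not occur.
Braking system failure [OR]: ABS chain lost=not, Rear circuit unavailable=not → no input occurs → does not occur.

No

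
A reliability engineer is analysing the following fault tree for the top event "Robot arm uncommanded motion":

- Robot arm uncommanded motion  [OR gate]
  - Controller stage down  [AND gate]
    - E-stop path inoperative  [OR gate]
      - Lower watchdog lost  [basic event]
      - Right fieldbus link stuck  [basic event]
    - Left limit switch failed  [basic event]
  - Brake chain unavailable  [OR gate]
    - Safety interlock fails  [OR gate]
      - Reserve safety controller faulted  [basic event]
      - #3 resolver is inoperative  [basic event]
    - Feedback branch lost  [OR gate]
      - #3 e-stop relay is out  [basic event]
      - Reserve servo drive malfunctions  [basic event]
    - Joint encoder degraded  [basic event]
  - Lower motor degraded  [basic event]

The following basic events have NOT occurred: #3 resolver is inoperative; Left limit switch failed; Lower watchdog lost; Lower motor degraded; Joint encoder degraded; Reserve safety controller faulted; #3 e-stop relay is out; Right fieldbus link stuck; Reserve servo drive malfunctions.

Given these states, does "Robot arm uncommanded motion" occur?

E-stop path inoperative [OR]: Lower watchdog lost=not, Right fieldbus link stuck=not → no input occurs → does not occur.
Controller stage down [AND]: E-stop path inoperative=not, Left limit switch failed=not → not all inputs occur → does not occur.
Safety interlock fails [OR]: Reserve safety controller faulted=not, #3 resolver is inoperative=not → no input occurs → does not occur.
Feedback branch lost [OR]: #3 e-stop relay is out=not, Reserve servo drive malfunctions=not → no input occurs → does not occur.
Brake chain unavailable [OR]: Safety interlock fails=not, Feedback branch lost=not, Joint encoder degraded=not → no input occurs → does not occur.
Robot arm uncommanded motion [OR]: Controller stage down=not, Brake chain unavailable=not, Lower motor degraded=not → no input occurs → does not occur.

No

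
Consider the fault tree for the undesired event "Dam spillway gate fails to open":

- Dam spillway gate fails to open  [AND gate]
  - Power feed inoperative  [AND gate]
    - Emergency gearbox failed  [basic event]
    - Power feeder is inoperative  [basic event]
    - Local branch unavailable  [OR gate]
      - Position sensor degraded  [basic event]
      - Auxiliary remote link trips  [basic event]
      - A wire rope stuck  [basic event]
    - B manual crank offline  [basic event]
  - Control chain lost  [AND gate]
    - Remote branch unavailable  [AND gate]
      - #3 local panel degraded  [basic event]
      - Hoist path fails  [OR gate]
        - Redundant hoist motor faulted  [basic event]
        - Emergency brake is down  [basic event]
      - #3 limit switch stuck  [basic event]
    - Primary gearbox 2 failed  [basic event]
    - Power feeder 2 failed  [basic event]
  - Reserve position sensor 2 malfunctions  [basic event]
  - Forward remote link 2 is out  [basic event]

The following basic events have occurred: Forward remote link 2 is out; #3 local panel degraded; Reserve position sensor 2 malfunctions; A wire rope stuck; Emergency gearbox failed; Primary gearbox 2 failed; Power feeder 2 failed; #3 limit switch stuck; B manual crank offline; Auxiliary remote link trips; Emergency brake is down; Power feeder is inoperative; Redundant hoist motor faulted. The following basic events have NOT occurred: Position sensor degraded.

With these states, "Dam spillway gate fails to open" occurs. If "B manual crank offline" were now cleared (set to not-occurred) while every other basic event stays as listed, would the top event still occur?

Counterfactual: set "B manual crank offline" to not occurred.
Local branch unavailable [OR]: Position sensor degraded=not, Auxiliary remote link trips=occurs, A wire rope stuck=occurs → at least one input occurs → occurs.
Power feed inoperative [AND]: Emergency gearbox failed=occurs, Power feeder is inoperative=occurs, Local branch unavailable=occurs, B manual crank offline=not → not all inputs occur → does not occur.
Hoist path fails [OR]: Redundant hoist motor faulted=occurs, Emergency brake is down=occurs → at least one input occurs → occurs.
Remote branch unavailable [AND]: #3 local panel degraded=occurs, Hoist path fails=occurs, #3 limit switch stuck=occurs → all inputs occur → occurs.
Control chain lost [AND]: Remote branch unavailable=occurs, Primary gearbox 2 failed=occurs, Power feeder 2 failed=occurs → all inputs occur → occurs.
Dam spillway gate fails to open [AND]: Power feed inoperative=not, Control chain lost=occurs, Reserve position sensor 2 malfunctions=occurs, Forward remote link 2 is out=occurs → not all inputs occur → does not occur.

No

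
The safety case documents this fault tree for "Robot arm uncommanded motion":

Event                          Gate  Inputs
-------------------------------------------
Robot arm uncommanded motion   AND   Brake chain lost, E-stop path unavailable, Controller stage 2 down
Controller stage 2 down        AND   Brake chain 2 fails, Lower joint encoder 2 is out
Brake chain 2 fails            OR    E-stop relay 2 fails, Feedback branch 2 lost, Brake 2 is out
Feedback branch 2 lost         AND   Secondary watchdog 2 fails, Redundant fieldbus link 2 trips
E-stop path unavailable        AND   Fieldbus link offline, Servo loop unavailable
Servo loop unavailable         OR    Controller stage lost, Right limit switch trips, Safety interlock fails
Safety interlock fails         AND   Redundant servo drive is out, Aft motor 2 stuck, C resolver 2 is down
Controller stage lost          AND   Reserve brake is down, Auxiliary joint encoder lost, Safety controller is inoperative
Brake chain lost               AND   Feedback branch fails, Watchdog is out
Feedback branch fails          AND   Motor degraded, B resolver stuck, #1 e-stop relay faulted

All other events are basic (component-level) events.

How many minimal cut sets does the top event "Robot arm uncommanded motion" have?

Feedback branch fails [AND]: one cut set from each child combined → 1 × 1 × 1 = 1 cut set(s).
Brake chain lost [AND]: one cut set from each child combined → 1 × 1 = 1 cut set(s).
Controller stage lost [AND]: one cut set from each child combined → 1 × 1 × 1 = 1 cut set(s).
Safety interlock fails [AND]: one cut set from each child combined → 1 × 1 × 1 = 1 cut set(s).
Servo loop unavailable [OR]: union of children's cut sets → 3 cut set(s).
E-stop path unavailable [AND]: one cut set from each child combined → 1 × 3 = 3 cut set(s).
Feedback branch 2 lost [AND]: one cut set from each child combined → 1 × 1 = 1 cut set(s).
Brake chain 2 fails [OR]: union of children's cut sets → 3 cut set(s).
Controller stage 2 down [AND]: one cut set from each child combined → 3 × 1 = 3 cut set(s).
Robot arm uncommanded motion [AND]: one cut set from each child combined → 1 × 3 × 3 = 9 cut set(s).
Minimal cut sets: {#1 e-stop relay faulted, Auxiliary joint encoder lost, B resolver stuck, E-stop relay 2 fails, Fieldbus link offline, Lower joint encoder 2 is out, Motor degraded, Reserve brake is down, Safety controller is inoperative, Watchdog is out}; {#1 e-stop relay faulted, Auxiliary joint encoder lost, B resolver stuck, Fieldbus link offline, Lower joint encoder 2 is out, Motor degraded, Redundant fieldbus link 2 trips, Reserve brake is down, Safety controller is inoperative, Secondary watchdog 2 fails, Watchdog is out}; {#1 e-stop relay faulted, Auxiliary joint encoder lost, B resolver stuck, Brake 2 is out, Fieldbus link offline, Lower joint encoder 2 is out, Motor degraded, Reserve brake is down, Safety controller is inoperative, Watchdog is out}; {#1 e-stop relay faulted, B resolver stuck, E-stop relay 2 fails, Fieldbus link offline, Lower joint encoder 2 is out, Motor degraded, Right limit switch trips, Watchdog is out}; {#1 e-stop relay faulted, B resolver stuck, Fieldbus link offline, Lower joint encoder 2 is out, Motor degraded, Redundant fieldbus link 2 trips, Right limit switch trips, Secondary watchdog 2 fails, Watchdog is out}; {#1 e-stop relay faulted, B resolver stuck, Brake 2 is out, Fieldbus link offline, Lower joint encoder 2 is out, Motor degraded, Right limit switch trips, Watchdog is out}; {#1 e-stop relay faulted, Aft motor 2 stuck, B resolver stuck, C resolver 2 is down, E-stop relay 2 fails, Fieldbus link offline, Lower joint encoder 2 is out, Motor degraded, Redundant servo drive is out, Watchdog is out}; {#1 e-stop relay faulted, Aft motor 2 stuck, B resolver stuck, C resolver 2 is down, Fieldbus link offline, Lower joint encoder 2 is out, Motor degraded, Redundant fieldbus link 2 trips, Redundant servo drive is out, Secondary watchdog 2 fails, Watchdog is out}; {#1 e-stop relay faulted, Aft motor 2 stuck, B resolver stuck, Brake 2 is out, C resolver 2 is down, Fieldbus link offline, Lower joint encoder 2 is out, Motor degraded, Redundant servo drive is out, Watchdog is out}.

9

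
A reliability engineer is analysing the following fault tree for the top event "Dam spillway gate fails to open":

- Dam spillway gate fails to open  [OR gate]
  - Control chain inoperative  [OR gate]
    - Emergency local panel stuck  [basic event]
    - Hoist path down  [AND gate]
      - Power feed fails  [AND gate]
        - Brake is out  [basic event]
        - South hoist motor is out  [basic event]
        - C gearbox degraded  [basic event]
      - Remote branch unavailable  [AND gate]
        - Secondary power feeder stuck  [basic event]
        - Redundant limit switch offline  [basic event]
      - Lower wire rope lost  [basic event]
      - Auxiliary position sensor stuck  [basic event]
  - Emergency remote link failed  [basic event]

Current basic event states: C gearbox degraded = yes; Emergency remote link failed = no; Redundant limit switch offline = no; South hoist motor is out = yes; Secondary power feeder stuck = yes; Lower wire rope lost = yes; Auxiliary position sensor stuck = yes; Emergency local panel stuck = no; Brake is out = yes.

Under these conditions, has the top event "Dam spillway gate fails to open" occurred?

No

Power feed fails [AND]: Brake is out=occurs, South hoist motor is out=occurs, C gearbox degraded=occurs → all inputs occur → occurs.
Remote branch unavailable [AND]: Secondary power feeder stuck=occurs, Redundant limit switch offline=not → not all inputs occur → does not occur.
Hoist path down [AND]: Power feed fails=occurs, Remote branch unavailable=not, Lower wire rope lost=occurs, Auxiliary position sensor stuck=occurs → not all inputs occur → does not occur.
Control chain inoperative [OR]: Emergency local panel stuck=not, Hoist path down=not → no input occurs → does not occur.
Dam spillway gate fails to open [OR]: Control chain inoperative=not, Emergency remote link failed=not → no input occurs → does not occur.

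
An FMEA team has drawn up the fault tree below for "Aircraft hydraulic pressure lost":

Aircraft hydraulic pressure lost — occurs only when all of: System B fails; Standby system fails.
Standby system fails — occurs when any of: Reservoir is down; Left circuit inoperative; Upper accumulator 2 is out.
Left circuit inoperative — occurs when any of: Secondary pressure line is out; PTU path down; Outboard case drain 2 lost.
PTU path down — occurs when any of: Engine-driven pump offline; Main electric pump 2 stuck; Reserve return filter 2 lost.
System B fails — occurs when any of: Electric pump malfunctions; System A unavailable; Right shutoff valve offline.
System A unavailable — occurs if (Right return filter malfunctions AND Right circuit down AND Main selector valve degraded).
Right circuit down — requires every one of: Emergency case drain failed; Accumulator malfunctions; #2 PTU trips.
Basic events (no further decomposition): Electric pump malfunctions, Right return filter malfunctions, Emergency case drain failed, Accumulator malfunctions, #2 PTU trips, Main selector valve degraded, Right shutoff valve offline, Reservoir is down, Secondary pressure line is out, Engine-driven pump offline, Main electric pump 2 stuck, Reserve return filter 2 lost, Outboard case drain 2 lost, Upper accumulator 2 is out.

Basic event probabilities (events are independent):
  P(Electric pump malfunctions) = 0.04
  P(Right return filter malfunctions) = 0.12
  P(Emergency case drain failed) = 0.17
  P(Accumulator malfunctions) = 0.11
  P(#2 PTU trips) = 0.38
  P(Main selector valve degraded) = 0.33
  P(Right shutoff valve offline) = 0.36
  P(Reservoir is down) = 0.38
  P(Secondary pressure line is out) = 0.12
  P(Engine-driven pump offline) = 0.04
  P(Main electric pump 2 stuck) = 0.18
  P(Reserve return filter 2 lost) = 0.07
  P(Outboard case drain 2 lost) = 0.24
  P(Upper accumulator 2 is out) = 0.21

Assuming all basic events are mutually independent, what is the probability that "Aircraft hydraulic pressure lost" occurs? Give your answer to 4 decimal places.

0.2933

P(Right circuit down) [AND] = 0.17 × 0.11 × 0.38 = 0.007106
P(System A unavailable) [AND] = 0.12 × 0.007106 × 0.33 = 0.000281
P(System B fails) [OR] = 1 − (1−0.04) × (1−0.000281) × (1−0.36) = 0.385773
P(PTU path down) [OR] = 1 − (1−0.04) × (1−0.18) × (1−0.07) = 0.267904
P(Left circuit inoperative) [OR] = 1 − (1−0.12) × (1−0.267904) × (1−0.24) = 0.510374
P(Standby system fails) [OR] = 1 − (1−0.38) × (1−0.510374) × (1−0.21) = 0.760181
P(Aircraft hydraulic pressure lost) [AND] = 0.385773 × 0.760181 = 0.293257
Rounded to 4 decimal places: P(Aircraft hydraulic pressure lost) ≈ 0.2933.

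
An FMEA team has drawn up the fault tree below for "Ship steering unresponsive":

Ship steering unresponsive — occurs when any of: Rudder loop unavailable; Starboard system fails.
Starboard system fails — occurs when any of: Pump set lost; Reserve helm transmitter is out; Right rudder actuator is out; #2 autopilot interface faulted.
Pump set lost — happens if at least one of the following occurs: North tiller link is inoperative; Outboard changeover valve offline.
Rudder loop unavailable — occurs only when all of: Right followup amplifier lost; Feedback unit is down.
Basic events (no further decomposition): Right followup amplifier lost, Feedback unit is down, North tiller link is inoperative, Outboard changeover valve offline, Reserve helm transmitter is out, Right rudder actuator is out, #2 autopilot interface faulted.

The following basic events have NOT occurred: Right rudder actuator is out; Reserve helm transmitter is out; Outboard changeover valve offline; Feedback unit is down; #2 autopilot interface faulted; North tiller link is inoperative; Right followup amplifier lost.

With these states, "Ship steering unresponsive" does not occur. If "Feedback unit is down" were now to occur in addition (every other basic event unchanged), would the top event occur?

Counterfactual: set "Feedback unit is down" to occurred.
Rudder loop unavailable [AND]: Right followup amplifier lost=not, Feedback unit is down=occurs → not all inputs occur → does not occur.
Pump set lost [OR]: North tiller link is inoperative=not, Outboard changeover valve offline=not → no input occurs → does not occur.
Starboard system fails [OR]: Pump set lost=not, Reserve helm transmitter is out=not, Right rudder actuator is out=not, #2 autopilot interface faulted=not → no input occurs → does not occur.
Ship steering unresponsive [OR]: Rudder loop unavailable=not, Starboard system fails=not → no input occurs → does not occur.

No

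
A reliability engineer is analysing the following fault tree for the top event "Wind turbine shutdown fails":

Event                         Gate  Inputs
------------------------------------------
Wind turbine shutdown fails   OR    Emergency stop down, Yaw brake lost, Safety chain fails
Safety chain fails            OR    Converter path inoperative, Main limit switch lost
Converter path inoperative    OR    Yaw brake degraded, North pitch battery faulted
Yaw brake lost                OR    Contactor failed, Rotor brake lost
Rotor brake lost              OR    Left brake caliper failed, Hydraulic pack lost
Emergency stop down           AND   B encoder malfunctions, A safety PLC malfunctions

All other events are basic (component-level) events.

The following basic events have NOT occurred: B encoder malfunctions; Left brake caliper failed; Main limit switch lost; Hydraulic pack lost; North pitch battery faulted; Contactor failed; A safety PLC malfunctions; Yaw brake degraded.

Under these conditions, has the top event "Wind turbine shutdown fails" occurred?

No

Emergency stop down [AND]: B encoder malfunctions=not, A safety PLC malfunctions=not → not all inputs occur → does not occur.
Rotor brake lost [OR]: Left brake caliper failed=not, Hydraulic pack lost=not → no input occurs → does not occur.
Yaw brake lost [OR]: Contactor failed=not, Rotor brake lost=not → no input occurs → does not occur.
Converter path inoperative [OR]: Yaw brake degraded=not, North pitch battery faulted=not → no input occurs → does not occur.
Safety chain fails [OR]: Converter path inoperative=not, Main limit switch lost=not → no input occurs → does not occur.
Wind turbine shutdown fails [OR]: Emergency stop down=not, Yaw brake lost=not, Safety chain fails=not → no input occurs → does not occur.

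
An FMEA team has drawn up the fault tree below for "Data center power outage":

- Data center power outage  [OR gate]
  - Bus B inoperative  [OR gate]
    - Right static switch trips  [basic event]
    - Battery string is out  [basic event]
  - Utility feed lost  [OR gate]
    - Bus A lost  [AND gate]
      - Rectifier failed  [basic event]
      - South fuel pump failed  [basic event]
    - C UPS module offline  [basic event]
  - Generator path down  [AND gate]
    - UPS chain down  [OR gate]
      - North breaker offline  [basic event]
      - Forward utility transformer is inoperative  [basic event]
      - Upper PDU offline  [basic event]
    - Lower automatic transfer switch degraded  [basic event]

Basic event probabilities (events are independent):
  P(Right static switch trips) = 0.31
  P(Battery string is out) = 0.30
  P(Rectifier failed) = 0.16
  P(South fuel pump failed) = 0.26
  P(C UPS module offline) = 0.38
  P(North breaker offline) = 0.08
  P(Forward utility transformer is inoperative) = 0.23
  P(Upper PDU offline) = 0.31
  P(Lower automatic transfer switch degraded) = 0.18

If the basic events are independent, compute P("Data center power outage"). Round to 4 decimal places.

P(Bus B inoperative) [OR] = 1 − (1−0.31) × (1−0.30) = 0.517000
P(Bus A lost) [AND] = 0.16 × 0.26 = 0.041600
P(Utility feed lost) [OR] = 1 − (1−0.041600) × (1−0.38) = 0.405792
P(UPS chain down) [OR] = 1 − (1−0.08) × (1−0.23) × (1−0.31) = 0.511204
P(Generator path down) [AND] = 0.511204 × 0.18 = 0.092017
P(Data center power outage) [OR] = 1 − (1−0.517000) × (1−0.405792) × (1−0.092017) = 0.739407
Rounded to 4 decimal places: P(Data center power outage) ≈ 0.7394.

0.7394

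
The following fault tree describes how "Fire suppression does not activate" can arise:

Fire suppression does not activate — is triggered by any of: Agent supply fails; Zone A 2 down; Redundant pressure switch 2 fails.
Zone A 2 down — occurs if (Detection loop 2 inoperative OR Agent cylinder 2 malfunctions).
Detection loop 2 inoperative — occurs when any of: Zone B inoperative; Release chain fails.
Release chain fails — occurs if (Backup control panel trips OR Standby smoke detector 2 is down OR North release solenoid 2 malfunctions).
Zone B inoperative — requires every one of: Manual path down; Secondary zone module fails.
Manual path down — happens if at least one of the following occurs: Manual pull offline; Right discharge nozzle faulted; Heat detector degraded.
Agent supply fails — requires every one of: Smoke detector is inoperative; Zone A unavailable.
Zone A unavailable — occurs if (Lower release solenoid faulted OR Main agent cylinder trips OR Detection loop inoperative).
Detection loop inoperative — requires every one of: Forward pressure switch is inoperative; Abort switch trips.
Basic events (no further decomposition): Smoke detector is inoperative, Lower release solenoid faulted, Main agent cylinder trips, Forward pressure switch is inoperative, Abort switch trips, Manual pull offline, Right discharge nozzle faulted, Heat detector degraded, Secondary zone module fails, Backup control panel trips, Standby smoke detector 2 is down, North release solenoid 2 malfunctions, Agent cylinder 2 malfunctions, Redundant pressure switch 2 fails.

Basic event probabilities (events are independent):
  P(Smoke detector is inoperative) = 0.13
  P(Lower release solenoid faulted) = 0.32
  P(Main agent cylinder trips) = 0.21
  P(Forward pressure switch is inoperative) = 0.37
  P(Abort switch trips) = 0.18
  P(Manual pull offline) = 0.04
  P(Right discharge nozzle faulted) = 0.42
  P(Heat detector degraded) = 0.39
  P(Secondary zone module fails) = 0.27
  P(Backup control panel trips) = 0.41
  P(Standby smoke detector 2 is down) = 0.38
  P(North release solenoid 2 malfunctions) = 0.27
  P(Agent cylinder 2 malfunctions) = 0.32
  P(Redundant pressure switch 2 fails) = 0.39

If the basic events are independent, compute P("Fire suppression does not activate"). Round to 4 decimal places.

P(Detection loop inoperative) [AND] = 0.37 × 0.18 = 0.066600
P(Zone A unavailable) [OR] = 1 − (1−0.32) × (1−0.21) × (1−0.066600) = 0.498578
P(Agent supply fails) [AND] = 0.13 × 0.498578 = 0.064815
P(Manual path down) [OR] = 1 − (1−0.04) × (1−0.42) × (1−0.39) = 0.660352
P(Zone B inoperative) [AND] = 0.660352 × 0.27 = 0.178295
P(Release chain fails) [OR] = 1 − (1−0.41) × (1−0.38) × (1−0.27) = 0.732966
P(Detection loop 2 inoperative) [OR] = 1 − (1−0.178295) × (1−0.732966) = 0.780577
P(Zone A 2 down) [OR] = 1 − (1−0.780577) × (1−0.32) = 0.850792
P(Fire suppression does not activate) [OR] = 1 − (1−0.064815) × (1−0.850792) × (1−0.39) = 0.914882
Rounded to 4 decimal places: P(Fire suppression does not activate) ≈ 0.9149.

0.9149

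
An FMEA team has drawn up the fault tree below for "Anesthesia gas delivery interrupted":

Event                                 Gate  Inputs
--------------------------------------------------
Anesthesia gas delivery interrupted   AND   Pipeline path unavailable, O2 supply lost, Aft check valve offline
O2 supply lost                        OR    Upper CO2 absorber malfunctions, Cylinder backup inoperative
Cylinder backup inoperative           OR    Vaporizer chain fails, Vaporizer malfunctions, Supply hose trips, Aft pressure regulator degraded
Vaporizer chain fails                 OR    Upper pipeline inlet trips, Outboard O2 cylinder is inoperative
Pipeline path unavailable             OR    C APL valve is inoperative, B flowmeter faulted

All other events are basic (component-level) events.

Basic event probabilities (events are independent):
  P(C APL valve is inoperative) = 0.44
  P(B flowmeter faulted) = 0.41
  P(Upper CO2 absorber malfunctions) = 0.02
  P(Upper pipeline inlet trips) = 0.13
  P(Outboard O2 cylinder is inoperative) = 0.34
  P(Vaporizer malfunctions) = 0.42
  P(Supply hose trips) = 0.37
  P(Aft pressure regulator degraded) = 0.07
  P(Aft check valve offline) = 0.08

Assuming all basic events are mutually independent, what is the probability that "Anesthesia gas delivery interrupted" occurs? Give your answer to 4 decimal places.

P(Pipeline path unavailable) [OR] = 1 − (1−0.44) × (1−0.41) = 0.669600
P(Vaporizer chain fails) [OR] = 1 − (1−0.13) × (1−0.34) = 0.425800
P(Cylinder backup inoperative) [OR] = 1 − (1−0.425800) × (1−0.42) × (1−0.37) × (1−0.07) = 0.804874
P(O2 supply lost) [OR] = 1 − (1−0.02) × (1−0.804874) = 0.808777
P(Anesthesia gas delivery interrupted) [AND] = 0.669600 × 0.808777 × 0.08 = 0.043325
Rounded to 4 decimal places: P(Anesthesia gas delivery interrupted) ≈ 0.0433.

0.0433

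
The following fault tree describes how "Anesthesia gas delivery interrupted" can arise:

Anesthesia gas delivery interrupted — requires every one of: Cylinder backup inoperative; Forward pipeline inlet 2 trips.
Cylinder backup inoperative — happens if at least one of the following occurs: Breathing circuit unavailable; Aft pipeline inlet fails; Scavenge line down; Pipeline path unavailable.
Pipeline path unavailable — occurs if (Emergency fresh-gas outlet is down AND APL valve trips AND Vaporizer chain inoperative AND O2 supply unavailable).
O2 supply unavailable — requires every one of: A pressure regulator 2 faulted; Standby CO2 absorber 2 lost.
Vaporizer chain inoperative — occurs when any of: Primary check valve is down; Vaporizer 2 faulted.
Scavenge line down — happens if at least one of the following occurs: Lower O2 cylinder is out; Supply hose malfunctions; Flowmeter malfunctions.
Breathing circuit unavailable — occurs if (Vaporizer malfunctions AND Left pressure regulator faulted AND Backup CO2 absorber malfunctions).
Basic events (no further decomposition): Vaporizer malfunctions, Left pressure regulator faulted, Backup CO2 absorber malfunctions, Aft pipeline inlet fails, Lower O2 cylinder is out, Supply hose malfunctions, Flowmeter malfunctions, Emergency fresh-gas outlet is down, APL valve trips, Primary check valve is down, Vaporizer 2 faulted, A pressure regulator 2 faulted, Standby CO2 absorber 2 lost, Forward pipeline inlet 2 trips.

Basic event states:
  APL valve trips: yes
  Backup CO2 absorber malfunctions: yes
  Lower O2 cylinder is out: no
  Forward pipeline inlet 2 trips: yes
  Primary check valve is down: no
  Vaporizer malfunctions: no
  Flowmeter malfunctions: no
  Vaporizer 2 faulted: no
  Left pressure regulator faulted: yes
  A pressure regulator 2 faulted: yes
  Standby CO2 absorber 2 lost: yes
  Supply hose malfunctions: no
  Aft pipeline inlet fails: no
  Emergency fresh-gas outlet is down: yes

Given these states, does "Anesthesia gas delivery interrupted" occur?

No

Breathing circuit unavailable [AND]: Vaporizer malfunctions=not, Left pressure regulator faulted=occurs, Backup CO2 absorber malfunctions=occurs → not all inputs occur → does not occur.
Scavenge line down [OR]: Lower O2 cylinder is out=not, Supply hose malfunctions=not, Flowmeter malfunctions=not → no input occurs → does not occur.
Vaporizer chain inoperative [OR]: Primary check valve is down=not, Vaporizer 2 faulted=not → no input occurs → does not occur.
O2 supply unavailable [AND]: A pressure regulator 2 faulted=occurs, Standby CO2 absorber 2 lost=occurs → all inputs occur → occurs.
Pipeline path unavailable [AND]: Emergency fresh-gas outlet is down=occurs, APL valve trips=occurs, Vaporizer chain inoperative=not, O2 supply unavailable=occurs → not all inputs occur → does not occur.
Cylinder backup inoperative [OR]: Breathing circuit unavailable=not, Aft pipeline inlet fails=not, Scavenge line down=not, Pipeline path unavailable=not → no input occurs → does not occur.
Anesthesia gas delivery interrupted [AND]: Cylinder backup inoperative=not, Forward pipeline inlet 2 trips=occurs → not all inputs occur → does not occur.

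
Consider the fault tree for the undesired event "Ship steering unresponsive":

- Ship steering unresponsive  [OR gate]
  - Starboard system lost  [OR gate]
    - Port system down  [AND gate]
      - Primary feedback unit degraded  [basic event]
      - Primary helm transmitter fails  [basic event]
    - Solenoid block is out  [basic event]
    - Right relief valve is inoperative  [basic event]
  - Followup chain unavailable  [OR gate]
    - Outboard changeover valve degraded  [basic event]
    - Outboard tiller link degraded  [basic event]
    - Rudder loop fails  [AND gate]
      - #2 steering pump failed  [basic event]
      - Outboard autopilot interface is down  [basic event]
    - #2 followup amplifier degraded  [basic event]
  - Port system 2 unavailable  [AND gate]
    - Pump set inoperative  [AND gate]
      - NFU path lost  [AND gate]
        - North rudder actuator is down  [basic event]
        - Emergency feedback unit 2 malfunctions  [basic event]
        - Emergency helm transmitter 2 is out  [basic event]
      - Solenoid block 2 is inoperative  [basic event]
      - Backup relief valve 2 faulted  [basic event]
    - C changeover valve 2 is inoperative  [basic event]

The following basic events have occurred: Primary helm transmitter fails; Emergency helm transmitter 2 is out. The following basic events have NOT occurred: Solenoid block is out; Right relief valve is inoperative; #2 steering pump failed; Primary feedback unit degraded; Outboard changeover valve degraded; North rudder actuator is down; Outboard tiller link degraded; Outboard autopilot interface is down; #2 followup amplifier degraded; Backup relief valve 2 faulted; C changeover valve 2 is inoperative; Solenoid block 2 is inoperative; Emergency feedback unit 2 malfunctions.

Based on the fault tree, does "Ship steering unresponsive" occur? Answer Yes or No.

No

Port system down [AND]: Primary feedback unit degraded=not, Primary helm transmitter fails=occurs → not all inputs occur → does not occur.
Starboard system lost [OR]: Port system down=not, Solenoid block is out=not, Right relief valve is inoperative=not → no input occurs → does not occur.
Rudder loop fails [AND]: #2 steering pump failed=not, Outboard autopilot interface is down=not → not all inputs occur → does not occur.
Followup chain unavailable [OR]: Outboard changeover valve degraded=not, Outboard tiller link degraded=not, Rudder loop fails=not, #2 followup amplifier degraded=not → no input occurs → does not occur.
NFU path lost [AND]: North rudder actuator is down=not, Emergency feedback unit 2 malfunctions=not, Emergency helm transmitter 2 is out=occurs → not all inputs occur → does not occur.
Pump set inoperative [AND]: NFU path lost=not, Solenoid block 2 is inoperative=not, Backup relief valve 2 faulted=not → not all inputs occur → does not occur.
Port system 2 unavailable [AND]: Pump set inoperative=not, C changeover valve 2 is inoperative=not → not all inputs occur → does not occur.
Ship steering unresponsive [OR]: Starboard system lost=not, Followup chain unavailable=not, Port system 2 unavailable=not → no input occurs → does not occur.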